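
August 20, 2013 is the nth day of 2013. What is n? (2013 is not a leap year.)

232

Days in months before August: 31 + 28 + 31 + 30 + 31 + 30 + 31 = 212.
Plus 20 days into August → day 232.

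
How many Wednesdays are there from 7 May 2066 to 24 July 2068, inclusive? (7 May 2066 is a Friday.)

115

7 May 2066 is a Friday; the first Wednesday on or after it is 12 May 2066 (5 days later).
From 12 May 2066 to 24 July 2068: 233 + 365 + 206 = 804 days (rest of 2066, 2067, to 24 July 2068 in 2068).
804 ÷ 7 = 114 full weeks with remainder 6, so 114 more Wednesdays after the first → 115.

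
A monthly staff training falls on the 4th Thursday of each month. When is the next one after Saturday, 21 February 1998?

26 February 1998

February 1998 starts on a Sunday; its first Thursday is the 5th, so the 4th Thursday is the 26th — 26 February 1998.
26 February 1998 is after 21 February 1998, so that is the next one.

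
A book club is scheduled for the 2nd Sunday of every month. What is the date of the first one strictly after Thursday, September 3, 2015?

September 2015 starts on a Tuesday; its first Sunday is the 6th, so the 2nd Sunday is the 13th — September 13, 2015.
September 13, 2015 is after September 3, 2015, so that is the next one.

September 13, 2015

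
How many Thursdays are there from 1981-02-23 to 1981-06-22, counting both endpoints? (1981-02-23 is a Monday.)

17

1981-02-23 is a Monday; the first Thursday on or after it is 1981-02-26 (3 days later).
From 1981-02-26 to 1981-06-22: 2 + 31 + 30 + 31 + 22 = 116 days (rest of February, March, April, May, June).
116 ÷ 7 = 16 full weeks with remainder 4, so 16 more Thursdays after the first → 17.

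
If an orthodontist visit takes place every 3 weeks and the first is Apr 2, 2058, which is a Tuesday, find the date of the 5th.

The 5th occurrence is 4 intervals after the first: 4 × 21 = 84 days after Apr 2, 2058.
Apr has 30 days — 28 days to the end of Apr leaves 56.
May has 31 days (25 left).
25 days into Jun → Jun 25, 2058.

Jun 25, 2058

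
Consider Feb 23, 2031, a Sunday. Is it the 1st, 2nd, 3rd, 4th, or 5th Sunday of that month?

4th

Day 23 falls in week ⌈23/7⌉ of the month.
Days 1–7 hold the 1st Sunday, 8–14 the 2nd, 15–21 the 3rd, 22–28 the 4th, 29–31 the 5th.
23 is in the range for the 4th.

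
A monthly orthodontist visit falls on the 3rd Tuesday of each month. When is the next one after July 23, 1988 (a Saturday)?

July 1988 starts on a Friday; its first Tuesday is the 5th, so the 3rd Tuesday is the 19th — July 19, 1988.
That is not after July 23, 1988, so look at August 1988.
August 1988 starts on a Monday; its first Tuesday is the 2nd, so the 3rd Tuesday is the 16th — August 16, 1988.

August 16, 1988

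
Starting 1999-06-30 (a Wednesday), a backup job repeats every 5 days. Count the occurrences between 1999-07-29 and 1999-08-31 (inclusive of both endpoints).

Occurrences land 5·i days after 1999-06-30 for i = 0, 1, 2, …
1999-07-29 is 29 days after the start; 29 ÷ 5 = 5 remainder 4; since the remainder is 4, round up to i = 6. First occurrence in the window: #7 on 1999-07-30 (6×5 = 30 days in).
1999-08-31 is 62 days after the start; 62 ÷ 5 = 12 remainder 2. Last occurrence in the window: #13 on 1999-08-29.
Occurrences #7 through #13: 7 in total.

7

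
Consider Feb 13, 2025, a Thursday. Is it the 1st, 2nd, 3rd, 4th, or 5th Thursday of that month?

Day 13 falls in week ⌈13/7⌉ of the month.
Days 1–7 hold the 1st Thursday, 8–14 the 2nd, 15–21 the 3rd, 22–28 the 4th, 29–31 the 5th.
13 is in the range for the 2nd.

2nd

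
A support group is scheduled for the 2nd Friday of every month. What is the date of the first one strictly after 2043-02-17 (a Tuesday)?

February 2043 starts on a Sunday; its first Friday is the 6th, so the 2nd Friday is the 13th — 2043-02-13.
That is not after 2043-02-17, so look at March 2043.
March 2043 starts on a Sunday; its first Friday is the 6th, so the 2nd Friday is the 13th — 2043-03-13.

2043-03-13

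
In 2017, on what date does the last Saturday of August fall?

2017-08-26

August 2017 begins on a Tuesday, so the first Saturday is August 5 (4 days later).
August 2017 has 31 days. Adding weeks: 5, 12, 19, 26 — the last one ≤ 31 is the 26th.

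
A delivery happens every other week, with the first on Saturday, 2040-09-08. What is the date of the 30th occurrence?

The 30th occurrence is 29 intervals after the first: 29 × 14 = 406 days after 2040-09-08.
September has 30 days — 22 days to the end of September leaves 384.
October has 31 days (353 left).
November has 30 days (323 left).
December has 31 days (292 left).
January has 31 days (261 left).
February has 28 days (233 left).
March has 31 days (202 left).
April has 30 days (172 left).
May has 31 days (141 left).
June has 30 days (111 left).
July has 31 days (80 left).
August has 31 days (49 left).
September has 30 days (19 left).
19 days into October → 2041-10-19.

2041-10-19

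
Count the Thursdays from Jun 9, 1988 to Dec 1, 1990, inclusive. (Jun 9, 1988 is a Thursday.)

130

Jun 9, 1988 is a Thursday; the first Thursday on or after it is Jun 9, 1988.
From Jun 9, 1988 to Dec 1, 1990: 205 + 365 + 335 = 905 days (rest of 1988, 1989, to Dec 1, 1990 in 1990).
905 ÷ 7 = 129 full weeks with remainder 2, so 129 more Thursdays after the first → 130.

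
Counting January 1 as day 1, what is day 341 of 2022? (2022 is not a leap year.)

Dec 7, 2022

Jan has 31 days (341 − 31 = 310 remain).
Feb has 28 days (310 − 28 = 282 remain).
Mar has 31 days (282 − 31 = 251 remain).
Apr has 30 days (251 − 30 = 221 remain).
May has 31 days (221 − 31 = 190 remain).
Jun has 30 days (190 − 30 = 160 remain).
Jul has 31 days (160 − 31 = 129 remain).
Aug has 31 days (129 − 31 = 98 remain).
Sep has 30 days (98 − 30 = 68 remain).
Oct has 31 days (68 − 31 = 37 remain).
Nov has 30 days (37 − 30 = 7 remain).
7 into Dec → Dec 7.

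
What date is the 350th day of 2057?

December 16, 2057

January has 31 days (350 − 31 = 319 remain).
February has 28 days (319 − 28 = 291 remain).
March has 31 days (291 − 31 = 260 remain).
April has 30 days (260 − 30 = 230 remain).
May has 31 days (230 − 31 = 199 remain).
June has 30 days (199 − 30 = 169 remain).
July has 31 days (169 − 31 = 138 remain).
August has 31 days (138 − 31 = 107 remain).
September has 30 days (107 − 30 = 77 remain).
October has 31 days (77 − 31 = 46 remain).
November has 30 days (46 − 30 = 16 remain).
16 into December → December 16.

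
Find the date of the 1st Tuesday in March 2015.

3 March 2015

The first Tuesday of March 2015 is March 3.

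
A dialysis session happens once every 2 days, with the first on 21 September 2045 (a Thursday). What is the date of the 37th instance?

The 37th occurrence is 36 intervals after the first: 36 × 2 = 72 days after 21 September 2045.
September has 30 days — 9 days to the end of September leaves 63.
October has 31 days (32 left).
November has 30 days (2 left).
2 days into December → 2 December 2045.

2 December 2045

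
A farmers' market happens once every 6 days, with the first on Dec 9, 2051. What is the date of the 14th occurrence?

Feb 25, 2052

The 14th occurrence is 13 intervals after the first: 13 × 6 = 78 days after Dec 9, 2051.
Dec has 31 days — 22 days to the end of Dec leaves 56.
Jan has 31 days (25 left).
25 days into Feb → Feb 25, 2052.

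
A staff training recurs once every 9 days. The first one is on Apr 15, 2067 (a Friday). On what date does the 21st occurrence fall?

Oct 12, 2067

The 21st occurrence is 20 intervals after the first: 20 × 9 = 180 days after Apr 15, 2067.
Apr has 30 days — 15 days to the end of Apr leaves 165.
May has 31 days (134 left).
Jun has 30 days (104 left).
Jul has 31 days (73 left).
Aug has 31 days (42 left).
Sep has 30 days (12 left).
12 days into Oct → Oct 12, 2067.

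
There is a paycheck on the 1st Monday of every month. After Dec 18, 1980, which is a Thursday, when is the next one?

Jan 5, 1981

Dec 1980 starts on a Monday, so its 1st Monday is Dec 1, 1980.
That is not after Dec 18, 1980, so look at Jan 1981.
Jan 1981 starts on a Thursday, so its 1st Monday is Jan 5, 1981 (4 days in).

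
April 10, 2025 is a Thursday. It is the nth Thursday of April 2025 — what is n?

2nd

Day 10 falls in week ⌈10/7⌉ of the month.
Days 1–7 hold the 1st Thursday, 8–14 the 2nd, 15–21 the 3rd, 22–28 the 4th, 29–31 the 5th.
10 is in the range for the 2nd.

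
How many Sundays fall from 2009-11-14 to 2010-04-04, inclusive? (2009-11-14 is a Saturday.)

21

2009-11-14 is a Saturday; the first Sunday on or after it is 2009-11-15 (1 day later).
From 2009-11-15 to 2010-04-04: 15 + 31 + 31 + 28 + 31 + 4 = 140 days (rest of November, December, January, February, March, April).
140 ÷ 7 = 20 full weeks with remainder 0, so 20 more Sundays after the first → 21.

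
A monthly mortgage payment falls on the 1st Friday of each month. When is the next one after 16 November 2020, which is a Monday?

4 December 2020

November 2020 starts on a Sunday, so its 1st Friday is 6 November 2020 (5 days in).
That is not after 16 November 2020, so look at December 2020.
December 2020 starts on a Tuesday, so its 1st Friday is 4 December 2020 (3 days in).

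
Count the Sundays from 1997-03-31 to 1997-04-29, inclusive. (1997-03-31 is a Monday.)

4

1997-03-31 is a Monday; the first Sunday on or after it is 1997-04-06 (6 days later).
From 1997-04-06 to 1997-04-29 is 29 − 6 = 23 days.
23 ÷ 7 = 3 full weeks with remainder 2, so 3 more Sundays after the first → 4.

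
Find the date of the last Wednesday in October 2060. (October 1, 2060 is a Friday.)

October 2060 begins on a Friday, so the first Wednesday is October 6 (5 days later).
October 2060 has 31 days. Adding weeks: 6, 13, 20, 27 — the last one ≤ 31 is the 27th.

2060-10-27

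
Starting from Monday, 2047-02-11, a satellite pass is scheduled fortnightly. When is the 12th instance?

2047-07-15

The 12th occurrence is 11 intervals after the first: 11 × 14 = 154 days after 2047-02-11.
February has 28 days — 17 days to the end of February leaves 137.
March has 31 days (106 left).
April has 30 days (76 left).
May has 31 days (45 left).
June has 30 days (15 left).
15 days into July → 2047-07-15.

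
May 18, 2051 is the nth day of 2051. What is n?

Days in months before May: 31 + 28 + 31 + 30 = 120.
Plus 18 days into May → day 138.

138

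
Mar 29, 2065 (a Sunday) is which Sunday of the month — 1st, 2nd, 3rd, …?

5th

Day 29 falls in week ⌈29/7⌉ of the month.
Days 1–7 hold the 1st Sunday, 8–14 the 2nd, 15–21 the 3rd, 22–28 the 4th, 29–31 the 5th.
29 is in the range for the 5th.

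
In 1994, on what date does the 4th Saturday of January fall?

January 22, 1994

The first Saturday of January 1994 is January 1.
The 4th Saturday is 3 weeks later: 1 + 21 = 22.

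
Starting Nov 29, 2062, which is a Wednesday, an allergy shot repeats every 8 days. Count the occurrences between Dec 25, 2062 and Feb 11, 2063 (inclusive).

6

Occurrences land 8·i days after Nov 29, 2062 for i = 0, 1, 2, …
Dec 25, 2062 is 26 days after the start; 26 ÷ 8 = 3 remainder 2; since the remainder is 2, round up to i = 4. First occurrence in the window: #5 on Dec 31, 2062 (4×8 = 32 days in).
Feb 11, 2063 is 74 days after the start; 74 ÷ 8 = 9 remainder 2. Last occurrence in the window: #10 on Feb 9, 2063.
Occurrences #5 through #10: 6 in total.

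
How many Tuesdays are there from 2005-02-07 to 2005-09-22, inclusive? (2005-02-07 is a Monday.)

2005-02-07 is a Monday; the first Tuesday on or after it is 2005-02-08 (1 day later).
From 2005-02-08 to 2005-09-22: 20 + 31 + 30 + 31 + 30 + 31 + 31 + 22 = 226 days (rest of February, March, April, May, June, July, August, September).
226 ÷ 7 = 32 full weeks with remainder 2, so 32 more Tuesdays after the first → 33.

33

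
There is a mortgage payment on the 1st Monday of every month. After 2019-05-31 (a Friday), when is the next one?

2019-06-03

May 2019 starts on a Wednesday, so its 1st Monday is 2019-05-06 (5 days in).
That is not after 2019-05-31, so look at June 2019.
June 2019 starts on a Saturday, so its 1st Monday is 2019-06-03 (2 days in).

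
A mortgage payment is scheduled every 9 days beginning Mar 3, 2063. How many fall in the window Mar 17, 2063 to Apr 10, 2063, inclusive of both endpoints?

Occurrences land 9·i days after Mar 3, 2063 for i = 0, 1, 2, …
Mar 17, 2063 is 14 days after the start; 14 ÷ 9 = 1 remainder 5; since the remainder is 5, round up to i = 2. First occurrence in the window: #3 on Mar 21, 2063 (2×9 = 18 days in).
Apr 10, 2063 is 38 days after the start; 38 ÷ 9 = 4 remainder 2. Last occurrence in the window: #5 on Apr 8, 2063.
Occurrences #3 through #5: 3 in total.

3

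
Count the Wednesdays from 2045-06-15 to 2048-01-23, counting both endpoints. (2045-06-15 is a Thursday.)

136

2045-06-15 is a Thursday; the first Wednesday on or after it is 2045-06-21 (6 days later).
From 2045-06-21 to 2048-01-23: 193 + 365 + 365 + 23 = 946 days (rest of 2045, 2046, 2047, to 2048-01-23 in 2048).
946 ÷ 7 = 135 full weeks with remainder 1, so 135 more Wednesdays after the first → 136.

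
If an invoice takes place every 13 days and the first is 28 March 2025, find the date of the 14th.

13 September 2025

The 14th occurrence is 13 intervals after the first: 13 × 13 = 169 days after 28 March 2025.
March has 31 days — 3 days to the end of March leaves 166.
April has 30 days (136 left).
May has 31 days (105 left).
June has 30 days (75 left).
July has 31 days (44 left).
August has 31 days (13 left).
13 days into September → 13 September 2025.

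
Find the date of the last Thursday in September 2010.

The first Thursday of September 2010 is September 2.
September 2010 has 30 days. Adding weeks: 2, 9, 16, 23, 30 — the last one ≤ 30 is the 30th.

September 30, 2010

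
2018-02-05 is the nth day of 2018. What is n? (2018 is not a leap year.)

36

Days in months before February: 31 = 31.
Plus 5 days into February → day 36.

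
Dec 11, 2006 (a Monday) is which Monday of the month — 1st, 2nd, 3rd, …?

2nd

Day 11 falls in week ⌈11/7⌉ of the month.
Days 1–7 hold the 1st Monday, 8–14 the 2nd, 15–21 the 3rd, 22–28 the 4th, 29–31 the 5th.
11 is in the range for the 2nd.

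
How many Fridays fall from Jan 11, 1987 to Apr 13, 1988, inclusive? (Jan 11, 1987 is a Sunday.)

Jan 11, 1987 is a Sunday; the first Friday on or after it is Jan 16, 1987 (5 days later).
From Jan 16, 1987 to Apr 13, 1988: 349 + 104 = 453 days (rest of 1987, to Apr 13, 1988 in 1988).
453 ÷ 7 = 64 full weeks with remainder 5, so 64 more Fridays after the first → 65.

65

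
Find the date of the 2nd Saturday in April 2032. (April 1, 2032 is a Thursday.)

April 10, 2032

April 2032 begins on a Thursday, so the first Saturday is April 3 (2 days later).
The 2nd Saturday is 1 weeks later: 3 + 7 = 10.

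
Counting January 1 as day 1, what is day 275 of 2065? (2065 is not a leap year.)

January has 31 days (275 − 31 = 244 remain).
February has 28 days (244 − 28 = 216 remain).
March has 31 days (216 − 31 = 185 remain).
April has 30 days (185 − 30 = 155 remain).
May has 31 days (155 − 31 = 124 remain).
June has 30 days (124 − 30 = 94 remain).
July has 31 days (94 − 31 = 63 remain).
August has 31 days (63 − 31 = 32 remain).
September has 30 days (32 − 30 = 2 remain).
2 into October → October 2.

October 2, 2065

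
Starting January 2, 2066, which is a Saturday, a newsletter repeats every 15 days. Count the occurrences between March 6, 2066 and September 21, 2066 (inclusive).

13

Occurrences land 15·i days after January 2, 2066 for i = 0, 1, 2, …
March 6, 2066 is 63 days after the start; 63 ÷ 15 = 4 remainder 3; since the remainder is 3, round up to i = 5. First occurrence in the window: #6 on March 18, 2066 (5×15 = 75 days in).
September 21, 2066 is 262 days after the start; 262 ÷ 15 = 17 remainder 7. Last occurrence in the window: #18 on September 14, 2066.
Occurrences #6 through #18: 13 in total.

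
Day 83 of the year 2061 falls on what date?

Jan has 31 days (83 − 31 = 52 remain).
Feb has 28 days (52 − 28 = 24 remain).
24 into Mar → Mar 24.

Mar 24, 2061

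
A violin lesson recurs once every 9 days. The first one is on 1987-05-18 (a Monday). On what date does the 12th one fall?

1987-08-25

The 12th occurrence is 11 intervals after the first: 11 × 9 = 99 days after 1987-05-18.
May has 31 days — 13 days to the end of May leaves 86.
June has 30 days (56 left).
July has 31 days (25 left).
25 days into August → 1987-08-25.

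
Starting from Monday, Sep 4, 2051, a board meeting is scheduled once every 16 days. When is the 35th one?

The 35th occurrence is 34 intervals after the first: 34 × 16 = 544 days after Sep 4, 2051.
Sep has 30 days — 26 days to the end of Sep leaves 518.
From end of Sep to end of 2051 is 92 days (426 left).
2052 has 366 days (60 left).
Jan has 31 days (29 left).
Feb has 28 days (1 left).
1 day into Mar → Mar 1, 2053.

Mar 1, 2053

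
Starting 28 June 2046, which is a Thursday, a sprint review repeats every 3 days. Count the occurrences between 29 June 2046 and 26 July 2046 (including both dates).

Occurrences land 3·i days after 28 June 2046 for i = 0, 1, 2, …
29 June 2046 is 1 day after the start; 1 ÷ 3 = 0 remainder 1; since the remainder is 1, round up to i = 1. First occurrence in the window: #2 on 1 July 2046 (1×3 = 3 days in).
26 July 2046 is 28 days after the start; 28 ÷ 3 = 9 remainder 1. Last occurrence in the window: #10 on 25 July 2046.
Occurrences #2 through #10: 9 in total.

9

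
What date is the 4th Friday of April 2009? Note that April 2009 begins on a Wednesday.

2009-04-24

April 2009 begins on a Wednesday, so the first Friday is April 3 (2 days later).
The 4th Friday is 3 weeks later: 3 + 21 = 24.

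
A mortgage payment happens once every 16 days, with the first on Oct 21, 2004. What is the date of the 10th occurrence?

The 10th occurrence is 9 intervals after the first: 9 × 16 = 144 days after Oct 21, 2004.
Oct has 31 days — 10 days to the end of Oct leaves 134.
Nov has 30 days (104 left).
Dec has 31 days (73 left).
Jan has 31 days (42 left).
Feb has 28 days (14 left).
14 days into Mar → Mar 14, 2005.

Mar 14, 2005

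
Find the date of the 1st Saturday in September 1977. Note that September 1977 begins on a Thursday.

September 1977 begins on a Thursday, so the first Saturday is September 3 (2 days later).

1977-09-03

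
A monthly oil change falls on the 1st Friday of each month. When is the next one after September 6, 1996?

September 1996 starts on a Sunday, so its 1st Friday is September 6, 1996 (5 days in).
That is not after September 6, 1996, so look at October 1996.
October 1996 starts on a Tuesday, so its 1st Friday is October 4, 1996 (3 days in).

October 4, 1996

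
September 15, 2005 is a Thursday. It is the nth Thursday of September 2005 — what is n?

Day 15 falls in week ⌈15/7⌉ of the month.
Days 1–7 hold the 1st Thursday, 8–14 the 2nd, 15–21 the 3rd, 22–28 the 4th, 29–31 the 5th.
15 is in the range for the 3rd.

3rd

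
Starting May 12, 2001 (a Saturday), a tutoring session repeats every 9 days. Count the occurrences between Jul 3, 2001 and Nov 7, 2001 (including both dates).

Occurrences land 9·i days after May 12, 2001 for i = 0, 1, 2, …
Jul 3, 2001 is 52 days after the start; 52 ÷ 9 = 5 remainder 7; since the remainder is 7, round up to i = 6. First occurrence in the window: #7 on Jul 5, 2001 (6×9 = 54 days in).
Nov 7, 2001 is 179 days after the start; 179 ÷ 9 = 19 remainder 8. Last occurrence in the window: #20 on Oct 30, 2001.
Occurrences #7 through #20: 14 in total.

14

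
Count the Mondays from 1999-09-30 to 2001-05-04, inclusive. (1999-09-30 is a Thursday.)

1999-09-30 is a Thursday; the first Monday on or after it is 1999-10-04 (4 days later).
From 1999-10-04 to 2001-05-04: 88 + 366 + 124 = 578 days (rest of 1999, 2000, to 2001-05-04 in 2001).
578 ÷ 7 = 82 full weeks with remainder 4, so 82 more Mondays after the first → 83.

83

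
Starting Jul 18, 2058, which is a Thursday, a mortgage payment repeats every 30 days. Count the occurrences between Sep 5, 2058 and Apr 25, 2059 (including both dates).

8

Occurrences land 30·i days after Jul 18, 2058 for i = 0, 1, 2, …
Sep 5, 2058 is 49 days after the start; 49 ÷ 30 = 1 remainder 19; since the remainder is 19, round up to i = 2. First occurrence in the window: #3 on Sep 16, 2058 (2×30 = 60 days in).
Apr 25, 2059 is 281 days after the start; 281 ÷ 30 = 9 remainder 11. Last occurrence in the window: #10 on Apr 14, 2059.
Occurrences #3 through #10: 8 in total.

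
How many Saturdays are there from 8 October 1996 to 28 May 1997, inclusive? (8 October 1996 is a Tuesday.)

8 October 1996 is a Tuesday; the first Saturday on or after it is 12 October 1996 (4 days later).
From 12 October 1996 to 28 May 1997: 19 + 30 + 31 + 31 + 28 + 31 + 30 + 28 = 228 days (rest of October, November, December, January, February, March, April, May).
228 ÷ 7 = 32 full weeks with remainder 4, so 32 more Saturdays after the first → 33.

33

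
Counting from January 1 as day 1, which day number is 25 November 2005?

Days in months before November: 31 + 28 + 31 + 30 + 31 + 30 + 31 + 31 + 30 + 31 = 304.
Plus 25 days into November → day 329.

329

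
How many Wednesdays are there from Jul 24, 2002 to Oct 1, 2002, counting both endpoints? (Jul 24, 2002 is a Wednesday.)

10

Jul 24, 2002 is a Wednesday; the first Wednesday on or after it is Jul 24, 2002.
From Jul 24, 2002 to Oct 1, 2002: 7 + 31 + 30 + 1 = 69 days (rest of Jul, Aug, Sep, Oct).
69 ÷ 7 = 9 full weeks with remainder 6, so 9 more Wednesdays after the first → 10.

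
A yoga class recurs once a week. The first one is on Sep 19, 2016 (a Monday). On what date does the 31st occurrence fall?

The 31st occurrence is 30 intervals after the first: 30 × 7 = 210 days after Sep 19, 2016.
Sep has 30 days — 11 days to the end of Sep leaves 199.
Oct has 31 days (168 left).
Nov has 30 days (138 left).
Dec has 31 days (107 left).
Jan has 31 days (76 left).
Feb has 28 days (48 left).
Mar has 31 days (17 left).
17 days into Apr → Apr 17, 2017.

Apr 17, 2017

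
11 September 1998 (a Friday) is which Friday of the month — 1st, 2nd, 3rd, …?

Day 11 falls in week ⌈11/7⌉ of the month.
Days 1–7 hold the 1st Friday, 8–14 the 2nd, 15–21 the 3rd, 22–28 the 4th, 29–31 the 5th.
11 is in the range for the 2nd.

2nd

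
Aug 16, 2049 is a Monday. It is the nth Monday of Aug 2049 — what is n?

Day 16 falls in week ⌈16/7⌉ of the month.
Days 1–7 hold the 1st Monday, 8–14 the 2nd, 15–21 the 3rd, 22–28 the 4th, 29–31 the 5th.
16 is in the range for the 3rd.

3rd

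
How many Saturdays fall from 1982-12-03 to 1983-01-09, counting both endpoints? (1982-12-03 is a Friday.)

1982-12-03 is a Friday; the first Saturday on or after it is 1982-12-04 (1 day later).
From 1982-12-04 to 1983-01-09: 27 + 9 = 36 days (rest of December, January).
36 ÷ 7 = 5 full weeks with remainder 1, so 5 more Saturdays after the first → 6.

6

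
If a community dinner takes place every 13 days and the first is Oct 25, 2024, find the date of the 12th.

Mar 17, 2025

The 12th occurrence is 11 intervals after the first: 11 × 13 = 143 days after Oct 25, 2024.
Oct has 31 days — 6 days to the end of Oct leaves 137.
Nov has 30 days (107 left).
Dec has 31 days (76 left).
Jan has 31 days (45 left).
Feb has 28 days (17 left).
17 days into Mar → Mar 17, 2025.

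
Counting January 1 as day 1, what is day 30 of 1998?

30 into January → January 30.

30 January 1998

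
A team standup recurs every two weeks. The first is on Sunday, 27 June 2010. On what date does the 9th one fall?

17 October 2010

The 9th occurrence is 8 intervals after the first: 8 × 14 = 112 days after 27 June 2010.
June has 30 days — 3 days to the end of June leaves 109.
July has 31 days (78 left).
August has 31 days (47 left).
September has 30 days (17 left).
17 days into October → 17 October 2010.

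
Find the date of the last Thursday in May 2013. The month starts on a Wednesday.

May 2013 begins on a Wednesday, so the first Thursday is May 2 (1 day later).
May 2013 has 31 days. Adding weeks: 2, 9, 16, 23, 30 — the last one ≤ 31 is the 30th.

2013-05-30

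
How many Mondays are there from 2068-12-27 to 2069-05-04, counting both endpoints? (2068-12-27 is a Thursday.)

2068-12-27 is a Thursday; the first Monday on or after it is 2068-12-31 (4 days later).
From 2068-12-31 to 2069-05-04: 0 + 31 + 28 + 31 + 30 + 4 = 124 days (rest of December, January, February, March, April, May).
124 ÷ 7 = 17 full weeks with remainder 5, so 17 more Mondays after the first → 18.

18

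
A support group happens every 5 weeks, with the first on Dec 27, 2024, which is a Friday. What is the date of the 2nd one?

Jan 31, 2025

The 2nd occurrence is 1 interval after the first: 1 × 35 = 35 days after Dec 27, 2024.
Dec has 31 days — 4 days to the end of Dec leaves 31.
31 days into Jan → Jan 31, 2025.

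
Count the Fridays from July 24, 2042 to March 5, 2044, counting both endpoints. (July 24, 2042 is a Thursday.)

85

July 24, 2042 is a Thursday; the first Friday on or after it is July 25, 2042 (1 day later).
From July 25, 2042 to March 5, 2044: 159 + 365 + 65 = 589 days (rest of 2042, 2043, to March 5, 2044 in 2044).
589 ÷ 7 = 84 full weeks with remainder 1, so 84 more Fridays after the first → 85.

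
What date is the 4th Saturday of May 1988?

The first Saturday of May 1988 is May 7.
The 4th Saturday is 3 weeks later: 7 + 21 = 28.

28 May 1988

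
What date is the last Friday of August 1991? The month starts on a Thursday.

30 August 1991

August 1991 begins on a Thursday, so the first Friday is August 2 (1 day later).
August 1991 has 31 days. Adding weeks: 2, 9, 16, 23, 30 — the last one ≤ 31 is the 30th.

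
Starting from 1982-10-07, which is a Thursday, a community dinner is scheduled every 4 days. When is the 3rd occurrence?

1982-10-15

The 3rd occurrence is 2 intervals after the first: 2 × 4 = 8 days after 1982-10-07.
8 days later is 1982-10-15.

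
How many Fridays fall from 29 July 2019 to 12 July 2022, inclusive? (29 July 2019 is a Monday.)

29 July 2019 is a Monday; the first Friday on or after it is 2 August 2019 (4 days later).
From 2 August 2019 to 12 July 2022: 151 + 366 + 365 + 193 = 1075 days (rest of 2019, 2020, 2021, to 12 July 2022 in 2022).
1075 ÷ 7 = 153 full weeks with remainder 4, so 153 more Fridays after the first → 154.

154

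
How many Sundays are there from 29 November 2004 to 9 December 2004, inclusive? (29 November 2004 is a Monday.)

1

29 November 2004 is a Monday; the first Sunday on or after it is 5 December 2004 (6 days later).
From 5 December 2004 to 9 December 2004 is 9 − 5 = 4 days.
4 ÷ 7 = 0 full weeks with remainder 4, so 0 more Sundays after the first → 1.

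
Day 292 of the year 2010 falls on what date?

2010-10-19

January has 31 days (292 − 31 = 261 remain).
February has 28 days (261 − 28 = 233 remain).
March has 31 days (233 − 31 = 202 remain).
April has 30 days (202 − 30 = 172 remain).
May has 31 days (172 − 31 = 141 remain).
June has 30 days (141 − 30 = 111 remain).
July has 31 days (111 − 31 = 80 remain).
August has 31 days (80 − 31 = 49 remain).
September has 30 days (49 − 30 = 19 remain).
19 into October → October 19.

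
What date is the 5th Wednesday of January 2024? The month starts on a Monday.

January 2024 begins on a Monday, so the first Wednesday is January 3 (2 days later).
The 5th Wednesday is 4 weeks later: 3 + 28 = 31.

January 31, 2024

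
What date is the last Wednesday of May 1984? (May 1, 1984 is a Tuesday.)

May 30, 1984

May 1984 begins on a Tuesday, so the first Wednesday is May 2 (1 day later).
May 1984 has 31 days. Adding weeks: 2, 9, 16, 23, 30 — the last one ≤ 31 is the 30th.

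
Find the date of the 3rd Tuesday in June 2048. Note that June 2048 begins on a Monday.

16 June 2048

June 2048 begins on a Monday, so the first Tuesday is June 2 (1 day later).
The 3rd Tuesday is 2 weeks later: 2 + 14 = 16.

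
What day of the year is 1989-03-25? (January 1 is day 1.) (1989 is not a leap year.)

84

Days in months before March: 31 + 28 = 59.
Plus 25 days into March → day 84.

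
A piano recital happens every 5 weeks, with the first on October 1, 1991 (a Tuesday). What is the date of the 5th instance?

February 18, 1992

The 5th occurrence is 4 intervals after the first: 4 × 35 = 140 days after October 1, 1991.
October has 31 days — 30 days to the end of October leaves 110.
November has 30 days (80 left).
December has 31 days (49 left).
January has 31 days (18 left).
18 days into February → February 18, 1992.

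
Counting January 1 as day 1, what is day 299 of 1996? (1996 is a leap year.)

Oct 25, 1996

Jan has 31 days (299 − 31 = 268 remain).
Feb has 29 days (268 − 29 = 239 remain).
Mar has 31 days (239 − 31 = 208 remain).
Apr has 30 days (208 − 30 = 178 remain).
May has 31 days (178 − 31 = 147 remain).
Jun has 30 days (147 − 30 = 117 remain).
Jul has 31 days (117 − 31 = 86 remain).
Aug has 31 days (86 − 31 = 55 remain).
Sep has 30 days (55 − 30 = 25 remain).
25 into Oct → Oct 25.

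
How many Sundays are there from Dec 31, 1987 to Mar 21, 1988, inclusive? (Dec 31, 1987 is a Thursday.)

Dec 31, 1987 is a Thursday; the first Sunday on or after it is Jan 3, 1988 (3 days later).
From Jan 3, 1988 to Mar 21, 1988: 28 + 29 + 21 = 78 days (rest of Jan, Feb, Mar).
78 ÷ 7 = 11 full weeks with remainder 1, so 11 more Sundays after the first → 12.

12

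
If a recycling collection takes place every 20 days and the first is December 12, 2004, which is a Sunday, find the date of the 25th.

April 6, 2006

The 25th occurrence is 24 intervals after the first: 24 × 20 = 480 days after December 12, 2004.
December has 31 days — 19 days to the end of December leaves 461.
2005 has 365 days (96 left).
January has 31 days (65 left).
February has 28 days (37 left).
March has 31 days (6 left).
6 days into April → April 6, 2006.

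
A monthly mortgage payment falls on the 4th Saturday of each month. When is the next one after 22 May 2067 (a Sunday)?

28 May 2067

May 2067 starts on a Sunday; its first Saturday is the 7th, so the 4th Saturday is the 28th — 28 May 2067.
28 May 2067 is after 22 May 2067, so that is the next one.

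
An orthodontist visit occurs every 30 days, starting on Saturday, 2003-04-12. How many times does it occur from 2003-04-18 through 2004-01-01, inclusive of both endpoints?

Occurrences land 30·i days after 2003-04-12 for i = 0, 1, 2, …
2003-04-18 is 6 days after the start; 6 ÷ 30 = 0 remainder 6; since the remainder is 6, round up to i = 1. First occurrence in the window: #2 on 2003-05-12 (1×30 = 30 days in).
2004-01-01 is 264 days after the start; 264 ÷ 30 = 8 remainder 24. Last occurrence in the window: #9 on 2003-12-08.
Occurrences #2 through #9: 8 in total.

8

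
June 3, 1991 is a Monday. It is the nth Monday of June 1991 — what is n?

Day 3 falls in week ⌈3/7⌉ of the month.
Days 1–7 hold the 1st Monday, 8–14 the 2nd, 15–21 the 3rd, 22–28 the 4th, 29–31 the 5th.
3 is in the range for the 1st.

1st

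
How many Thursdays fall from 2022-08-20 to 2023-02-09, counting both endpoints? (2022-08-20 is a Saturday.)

25

2022-08-20 is a Saturday; the first Thursday on or after it is 2022-08-25 (5 days later).
From 2022-08-25 to 2023-02-09: 6 + 30 + 31 + 30 + 31 + 31 + 9 = 168 days (rest of August, September, October, November, December, January, February).
168 ÷ 7 = 24 full weeks with remainder 0, so 24 more Thursdays after the first → 25.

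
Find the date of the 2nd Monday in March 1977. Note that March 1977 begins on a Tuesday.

March 1977 begins on a Tuesday, so the first Monday is March 7 (6 days later).
The 2nd Monday is 1 weeks later: 7 + 7 = 14.

14 March 1977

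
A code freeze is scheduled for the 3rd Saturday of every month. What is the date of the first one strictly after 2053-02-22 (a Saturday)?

2053-03-15

February 2053 starts on a Saturday; its first Saturday is the 1st, so the 3rd Saturday is the 15th — 2053-02-15.
That is not after 2053-02-22, so look at March 2053.
March 2053 starts on a Saturday; its first Saturday is the 1st, so the 3rd Saturday is the 15th — 2053-03-15.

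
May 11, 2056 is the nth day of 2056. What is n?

132

Days in months before May: 31 + 29 + 31 + 30 = 121.
Plus 11 days into May → day 132.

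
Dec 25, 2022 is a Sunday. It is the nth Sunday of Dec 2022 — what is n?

Day 25 falls in week ⌈25/7⌉ of the month.
Days 1–7 hold the 1st Sunday, 8–14 the 2nd, 15–21 the 3rd, 22–28 the 4th, 29–31 the 5th.
25 is in the range for the 4th.

4th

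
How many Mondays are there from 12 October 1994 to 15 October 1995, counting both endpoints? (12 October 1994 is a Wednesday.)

52

12 October 1994 is a Wednesday; the first Monday on or after it is 17 October 1994 (5 days later).
From 17 October 1994 to 15 October 1995: 75 + 288 = 363 days (rest of 1994, to 15 October 1995 in 1995).
363 ÷ 7 = 51 full weeks with remainder 6, so 51 more Mondays after the first → 52.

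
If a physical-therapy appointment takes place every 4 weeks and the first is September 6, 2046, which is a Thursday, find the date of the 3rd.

The 3rd occurrence is 2 intervals after the first: 2 × 28 = 56 days after September 6, 2046.
September has 30 days — 24 days to the end of September leaves 32.
October has 31 days (1 left).
1 day into November → November 1, 2046.

November 1, 2046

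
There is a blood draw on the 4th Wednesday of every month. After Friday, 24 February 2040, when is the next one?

February 2040 starts on a Wednesday; its first Wednesday is the 1st, so the 4th Wednesday is the 22nd — 22 February 2040.
That is not after 24 February 2040, so look at March 2040.
March 2040 starts on a Thursday; its first Wednesday is the 7th, so the 4th Wednesday is the 28th — 28 March 2040.

28 March 2040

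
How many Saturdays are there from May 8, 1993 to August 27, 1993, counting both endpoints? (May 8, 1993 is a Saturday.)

16

May 8, 1993 is a Saturday; the first Saturday on or after it is May 8, 1993.
From May 8, 1993 to August 27, 1993: 23 + 30 + 31 + 27 = 111 days (rest of May, June, July, August).
111 ÷ 7 = 15 full weeks with remainder 6, so 15 more Saturdays after the first → 16.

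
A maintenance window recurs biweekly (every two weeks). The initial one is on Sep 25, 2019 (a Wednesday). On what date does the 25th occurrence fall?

The 25th occurrence is 24 intervals after the first: 24 × 14 = 336 days after Sep 25, 2019.
Sep has 30 days — 5 days to the end of Sep leaves 331.
Oct has 31 days (300 left).
Nov has 30 days (270 left).
Dec has 31 days (239 left).
Jan has 31 days (208 left).
Feb has 29 days (179 left).
Mar has 31 days (148 left).
Apr has 30 days (118 left).
May has 31 days (87 left).
Jun has 30 days (57 left).
Jul has 31 days (26 left).
26 days into Aug → Aug 26, 2020.

Aug 26, 2020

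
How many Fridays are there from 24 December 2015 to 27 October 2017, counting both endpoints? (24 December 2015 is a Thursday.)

24 December 2015 is a Thursday; the first Friday on or after it is 25 December 2015 (1 day later).
From 25 December 2015 to 27 October 2017: 6 + 366 + 300 = 672 days (rest of 2015, 2016, to 27 October 2017 in 2017).
672 ÷ 7 = 96 full weeks with remainder 0, so 96 more Fridays after the first → 97.

97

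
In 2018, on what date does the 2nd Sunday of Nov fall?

Nov 2018 begins on a Thursday, so the first Sunday is Nov 4 (3 days later).
The 2nd Sunday is 1 weeks later: 4 + 7 = 11.

Nov 11, 2018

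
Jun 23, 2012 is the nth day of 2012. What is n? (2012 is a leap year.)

175

Days in months before Jun: 31 + 29 + 31 + 30 + 31 = 152.
Plus 23 days into Jun → day 175.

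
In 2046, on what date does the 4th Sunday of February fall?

2046-02-25

February 2046 begins on a Thursday, so the first Sunday is February 4 (3 days later).
The 4th Sunday is 3 weeks later: 4 + 21 = 25.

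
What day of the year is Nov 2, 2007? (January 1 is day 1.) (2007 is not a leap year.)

Days in months before Nov: 31 + 28 + 31 + 30 + 31 + 30 + 31 + 31 + 30 + 31 = 304.
Plus 2 days into Nov → day 306.

306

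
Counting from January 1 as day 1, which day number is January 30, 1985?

Plus 30 days into January → day 30.

30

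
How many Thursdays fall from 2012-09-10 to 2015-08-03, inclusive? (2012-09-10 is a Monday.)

151

2012-09-10 is a Monday; the first Thursday on or after it is 2012-09-13 (3 days later).
From 2012-09-13 to 2015-08-03: 109 + 365 + 365 + 215 = 1054 days (rest of 2012, 2013, 2014, to 2015-08-03 in 2015).
1054 ÷ 7 = 150 full weeks with remainder 4, so 150 more Thursdays after the first → 151.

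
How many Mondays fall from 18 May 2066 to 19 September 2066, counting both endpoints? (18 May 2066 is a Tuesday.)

17

18 May 2066 is a Tuesday; the first Monday on or after it is 24 May 2066 (6 days later).
From 24 May 2066 to 19 September 2066: 7 + 30 + 31 + 31 + 19 = 118 days (rest of May, June, July, August, September).
118 ÷ 7 = 16 full weeks with remainder 6, so 16 more Mondays after the first → 17.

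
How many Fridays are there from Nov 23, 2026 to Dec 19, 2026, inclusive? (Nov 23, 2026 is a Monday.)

4

Nov 23, 2026 is a Monday; the first Friday on or after it is Nov 27, 2026 (4 days later).
From Nov 27, 2026 to Dec 19, 2026: 3 + 19 = 22 days (rest of Nov, Dec).
22 ÷ 7 = 3 full weeks with remainder 1, so 3 more Fridays after the first → 4.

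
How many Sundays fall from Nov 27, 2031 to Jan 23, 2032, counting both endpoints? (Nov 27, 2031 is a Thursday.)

8

Nov 27, 2031 is a Thursday; the first Sunday on or after it is Nov 30, 2031 (3 days later).
From Nov 30, 2031 to Jan 23, 2032: 0 + 31 + 23 = 54 days (rest of Nov, Dec, Jan).
54 ÷ 7 = 7 full weeks with remainder 5, so 7 more Sundays after the first → 8.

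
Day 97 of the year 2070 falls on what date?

January has 31 days (97 − 31 = 66 remain).
February has 28 days (66 − 28 = 38 remain).
March has 31 days (38 − 31 = 7 remain).
7 into April → April 7.

April 7, 2070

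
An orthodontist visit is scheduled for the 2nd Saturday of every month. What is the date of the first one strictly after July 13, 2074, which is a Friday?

July 14, 2074

July 2074 starts on a Sunday; its first Saturday is the 7th, so the 2nd Saturday is the 14th — July 14, 2074.
July 14, 2074 is after July 13, 2074, so that is the next one.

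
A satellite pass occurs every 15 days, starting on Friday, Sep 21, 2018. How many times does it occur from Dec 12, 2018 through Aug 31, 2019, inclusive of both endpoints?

Occurrences land 15·i days after Sep 21, 2018 for i = 0, 1, 2, …
Dec 12, 2018 is 82 days after the start; 82 ÷ 15 = 5 remainder 7; since the remainder is 7, round up to i = 6. First occurrence in the window: #7 on Dec 20, 2018 (6×15 = 90 days in).
Aug 31, 2019 is 344 days after the start; 344 ÷ 15 = 22 remainder 14. Last occurrence in the window: #23 on Aug 17, 2019.
Occurrences #7 through #23: 17 in total.

17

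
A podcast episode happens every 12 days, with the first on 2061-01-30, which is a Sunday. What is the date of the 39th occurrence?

2062-05-01

The 39th occurrence is 38 intervals after the first: 38 × 12 = 456 days after 2061-01-30.
January has 31 days — 1 day to the end of January leaves 455.
From end of January to end of 2061 is 334 days (121 left).
January has 31 days (90 left).
February has 28 days (62 left).
March has 31 days (31 left).
April has 30 days (1 left).
1 day into May → 2062-05-01.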